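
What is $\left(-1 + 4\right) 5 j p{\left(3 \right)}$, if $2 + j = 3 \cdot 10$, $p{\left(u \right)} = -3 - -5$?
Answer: $840$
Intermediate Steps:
$p{\left(u \right)} = 2$ ($p{\left(u \right)} = -3 + 5 = 2$)
$j = 28$ ($j = -2 + 3 \cdot 10 = -2 + 30 = 28$)
$\left(-1 + 4\right) 5 j p{\left(3 \right)} = \left(-1 + 4\right) 5 \cdot 28 \cdot 2 = 3 \cdot 5 \cdot 28 \cdot 2 = 15 \cdot 28 \cdot 2 = 420 \cdot 2 = 840$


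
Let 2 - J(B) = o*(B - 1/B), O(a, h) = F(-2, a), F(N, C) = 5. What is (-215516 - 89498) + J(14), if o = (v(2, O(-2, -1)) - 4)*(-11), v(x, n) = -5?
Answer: -4289473/14 ≈ -3.0639e+5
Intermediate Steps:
O(a, h) = 5
o = 99 (o = (-5 - 4)*(-11) = -9*(-11) = 99)
J(B) = 2 - 99*B + 99/B (J(B) = 2 - 99*(B - 1/B) = 2 - (-99/B + 99*B) = 2 + (-99*B + 99/B) = 2 - 99*B + 99/B)
(-215516 - 89498) + J(14) = (-215516 - 89498) + (2 - 99*14 + 99/14) = -305014 + (2 - 1386 + 99*(1/14)) = -305014 + (2 - 1386 + 99/14) = -305014 - 19277/14 = -4289473/14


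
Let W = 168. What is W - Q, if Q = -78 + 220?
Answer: 26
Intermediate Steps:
Q = 142
W - Q = 168 - 1*142 = 168 - 142 = 26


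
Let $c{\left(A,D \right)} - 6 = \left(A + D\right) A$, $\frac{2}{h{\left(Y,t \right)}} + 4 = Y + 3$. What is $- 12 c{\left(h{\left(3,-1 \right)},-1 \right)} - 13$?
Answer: $-85$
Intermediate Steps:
$h{\left(Y,t \right)} = \frac{2}{-1 + Y}$ ($h{\left(Y,t \right)} = \frac{2}{-4 + \left(Y + 3\right)} = \frac{2}{-4 + \left(3 + Y\right)} = \frac{2}{-1 + Y}$)
$c{\left(A,D \right)} = 6 + A \left(A + D\right)$ ($c{\left(A,D \right)} = 6 + \left(A + D\right) A = 6 + A \left(A + D\right)$)
$- 12 c{\left(h{\left(3,-1 \right)},-1 \right)} - 13 = - 12 \left(6 + \left(\frac{2}{-1 + 3}\right)^{2} + \frac{2}{-1 + 3} \left(-1\right)\right) - 13 = - 12 \left(6 + \left(\frac{2}{2}\right)^{2} + \frac{2}{2} \left(-1\right)\right) - 13 = - 12 \left(6 + \left(2 \cdot \frac{1}{2}\right)^{2} + 2 \cdot \frac{1}{2} \left(-1\right)\right) - 13 = - 12 \left(6 + 1^{2} + 1 \left(-1\right)\right) - 13 = - 12 \left(6 + 1 - 1\right) - 13 = \left(-12\right) 6 - 13 = -72 - 13 = -85$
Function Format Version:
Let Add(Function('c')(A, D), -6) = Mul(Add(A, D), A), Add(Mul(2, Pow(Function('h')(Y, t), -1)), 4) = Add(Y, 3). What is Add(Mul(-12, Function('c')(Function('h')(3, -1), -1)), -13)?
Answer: -85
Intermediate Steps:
Function('h')(Y, t) = Mul(2, Pow(Add(-1, Y), -1)) (Function('h')(Y, t) = Mul(2, Pow(Add(-4, Add(Y, 3)), -1)) = Mul(2, Pow(Add(-4, Add(3, Y)), -1)) = Mul(2, Pow(Add(-1, Y), -1)))
Function('c')(A, D) = Add(6, Mul(A, Add(A, D))) (Function('c')(A, D) = Add(6, Mul(Add(A, D), A)) = Add(6, Mul(A, Add(A, D))))
Add(Mul(-12, Function('c')(Function('h')(3, -1), -1)), -13) = Add(Mul(-12, Add(6, Pow(Mul(2, Pow(Add(-1, 3), -1)), 2), Mul(Mul(2, Pow(Add(-1, 3), -1)), -1))), -13) = Add(Mul(-12, Add(6, Pow(Mul(2, Pow(2, -1)), 2), Mul(Mul(2, Pow(2, -1)), -1))), -13) = Add(Mul(-12, Add(6, Pow(Mul(2, Rational(1, 2)), 2), Mul(Mul(2, Rational(1, 2)), -1))), -13) = Add(Mul(-12, Add(6, Pow(1, 2), Mul(1, -1))), -13) = Add(Mul(-12, Add(6, 1, -1)), -13) = Add(Mul(-12, 6), -13) = Add(-72, -13) = -85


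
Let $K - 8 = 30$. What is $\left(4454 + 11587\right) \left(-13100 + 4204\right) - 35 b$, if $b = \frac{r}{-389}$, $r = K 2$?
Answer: $- \frac{55510583644}{389} \approx -1.427 \cdot 10^{8}$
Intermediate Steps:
$K = 38$ ($K = 8 + 30 = 38$)
$r = 76$ ($r = 38 \cdot 2 = 76$)
$b = - \frac{76}{389}$ ($b = \frac{76}{-389} = 76 \left(- \frac{1}{389}\right) = - \frac{76}{389} \approx -0.19537$)
$\left(4454 + 11587\right) \left(-13100 + 4204\right) - 35 b = \left(4454 + 11587\right) \left(-13100 + 4204\right) - - \frac{2660}{389} = 16041 \left(-8896\right) + \frac{2660}{389} = -142700736 + \frac{2660}{389} = - \frac{55510583644}{389}$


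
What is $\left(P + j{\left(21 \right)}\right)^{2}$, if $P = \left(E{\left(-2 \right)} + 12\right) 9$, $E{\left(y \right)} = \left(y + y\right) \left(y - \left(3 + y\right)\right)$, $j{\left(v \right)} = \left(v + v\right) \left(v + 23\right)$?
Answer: $4260096$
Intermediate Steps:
$j{\left(v \right)} = 2 v \left(23 + v\right)$
$E{\left(y \right)} = - 6 y$ ($E{\left(y \right)} = 2 y \left(-3\right) = - 6 y$)
$P = 216$ ($P = \left(\left(-6\right) \left(-2\right) + 12\right) 9 = \left(12 + 12\right) 9 = 24 \cdot 9 = 216$)
$\left(P + j{\left(21 \right)}\right)^{2} = \left(216 + 2 \cdot 21 \left(23 + 21\right)\right)^{2} = \left(216 + 2 \cdot 21 \cdot 44\right)^{2} = \left(216 + 1848\right)^{2} = 2064^{2} = 4260096$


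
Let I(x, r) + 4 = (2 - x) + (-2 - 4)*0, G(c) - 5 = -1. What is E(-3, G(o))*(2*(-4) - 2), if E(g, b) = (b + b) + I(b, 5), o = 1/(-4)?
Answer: -20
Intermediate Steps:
o = -¼ ≈ -0.25000
G(c) = 4 (G(c) = 5 - 1 = 4)
I(x, r) = -2 - x (I(x, r) = -4 + ((2 - x) + (-2 - 4)*0) = -4 + ((2 - x) - 6*0) = -4 + ((2 - x) + 0) = -4 + (2 - x) = -2 - x)
E(g, b) = -2 + b (E(g, b) = (b + b) + (-2 - b) = 2*b + (-2 - b) = -2 + b)
E(-3, G(o))*(2*(-4) - 2) = (-2 + 4)*(2*(-4) - 2) = 2*(-8 - 2) = 2*(-10) = -20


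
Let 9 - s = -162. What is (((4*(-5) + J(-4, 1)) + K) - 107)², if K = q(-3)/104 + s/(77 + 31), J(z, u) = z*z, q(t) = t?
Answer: 1166017609/97344 ≈ 11978.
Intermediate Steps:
s = 171 (s = 9 - 1*(-162) = 9 + 162 = 171)
J(z, u) = z²
K = 485/312 (K = -3/104 + 171/(77 + 31) = -3*1/104 + 171/108 = -3/104 + 171*(1/108) = -3/104 + 19/12 = 485/312 ≈ 1.5545)
(((4*(-5) + J(-4, 1)) + K) - 107)² = (((4*(-5) + (-4)²) + 485/312) - 107)² = (((-20 + 16) + 485/312) - 107)² = ((-4 + 485/312) - 107)² = (-763/312 - 107)² = (-34147/312)² = 1166017609/97344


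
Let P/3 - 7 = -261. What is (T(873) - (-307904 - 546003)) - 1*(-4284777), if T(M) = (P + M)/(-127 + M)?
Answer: 3833458375/746 ≈ 5.1387e+6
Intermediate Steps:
P = -762 (P = 21 + 3*(-261) = 21 - 783 = -762)
T(M) = (-762 + M)/(-127 + M)
(T(873) - (-307904 - 546003)) - 1*(-4284777) = ((-762 + 873)/(-127 + 873) - (-307904 - 546003)) - 1*(-4284777) = (111/746 - 1*(-853907)) + 4284777 = ((1/746)*111 + 853907) + 4284777 = (111/746 + 853907) + 4284777 = 637014733/746 + 4284777 = 3833458375/746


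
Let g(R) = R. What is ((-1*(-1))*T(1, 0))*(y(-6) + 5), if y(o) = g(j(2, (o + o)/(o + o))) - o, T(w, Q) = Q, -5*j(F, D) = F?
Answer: 0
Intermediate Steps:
j(F, D) = -F/5
y(o) = -⅖ - o (y(o) = -⅕*2 - o = -⅖ - o)
((-1*(-1))*T(1, 0))*(y(-6) + 5) = (-1*(-1)*0)*((-⅖ - 1*(-6)) + 5) = (1*0)*((-⅖ + 6) + 5) = 0*(28/5 + 5) = 0*(53/5) = 0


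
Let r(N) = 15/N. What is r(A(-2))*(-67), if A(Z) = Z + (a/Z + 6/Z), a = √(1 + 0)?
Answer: 2010/11 ≈ 182.73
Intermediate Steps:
a = 1 (a = √1 = 1)
A(Z) = Z + 7/Z (A(Z) = Z + (1/Z + 6/Z) = Z + 7/Z)
r(A(-2))*(-67) = (15/(-2 + 7/(-2)))*(-67) = (15/(-2 + 7*(-½)))*(-67) = (15/(-2 - 7/2))*(-67) = (15/(-11/2))*(-67) = (15*(-2/11))*(-67) = -30/11*(-67) = 2010/11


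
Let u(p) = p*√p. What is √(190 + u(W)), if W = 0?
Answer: √190 ≈ 13.784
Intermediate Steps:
u(p) = p^(3/2)
√(190 + u(W)) = √(190 + 0^(3/2)) = √(190 + 0) = √190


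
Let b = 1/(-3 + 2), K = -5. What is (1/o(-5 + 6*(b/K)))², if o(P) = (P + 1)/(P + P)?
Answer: 361/49 ≈ 7.3673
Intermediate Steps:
b = -1 (b = 1/(-1) = -1)
o(P) = (1 + P)/(2*P) (o(P) = (1 + P)/((2*P)) = (1 + P)*(1/(2*P)) = (1 + P)/(2*P))
(1/o(-5 + 6*(b/K)))² = (1/((1 + (-5 + 6*(-1/(-5))))/(2*(-5 + 6*(-1/(-5))))))² = (1/((1 + (-5 + 6*(-1*(-⅕))))/(2*(-5 + 6*(-1*(-⅕))))))² = (1/((1 + (-5 + 6*(⅕)))/(2*(-5 + 6*(⅕)))))² = (1/((1 + (-5 + 6/5))/(2*(-5 + 6/5))))² = (1/((1 - 19/5)/(2*(-19/5))))² = (1/((½)*(-5/19)*(-14/5)))² = (1/(7/19))² = (19/7)² = 361/49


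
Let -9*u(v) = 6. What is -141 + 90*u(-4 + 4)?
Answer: -201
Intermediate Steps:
u(v) = -2/3 (u(v) = -1/9*6 = -2/3)
-141 + 90*u(-4 + 4) = -141 + 90*(-2/3) = -141 - 60 = -201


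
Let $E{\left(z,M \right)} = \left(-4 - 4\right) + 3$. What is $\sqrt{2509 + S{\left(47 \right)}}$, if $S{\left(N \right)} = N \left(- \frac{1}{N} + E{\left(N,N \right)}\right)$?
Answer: $\sqrt{2273} \approx 47.676$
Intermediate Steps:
$E{\left(z,M \right)} = -5$ ($E{\left(z,M \right)} = -8 + 3 = -5$)
$S{\left(N \right)} = N \left(-5 - \frac{1}{N}\right)$ ($S{\left(N \right)} = N \left(- \frac{1}{N} - 5\right) = N \left(-5 - \frac{1}{N}\right)$)
$\sqrt{2509 + S{\left(47 \right)}} = \sqrt{2509 - 236} = \sqrt{2273}$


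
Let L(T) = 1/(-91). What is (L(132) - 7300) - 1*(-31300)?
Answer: 2183999/91 ≈ 24000.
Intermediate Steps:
L(T) = -1/91
(L(132) - 7300) - 1*(-31300) = (-1/91 - 7300) - 1*(-31300) = -664301/91 + 31300 = 2183999/91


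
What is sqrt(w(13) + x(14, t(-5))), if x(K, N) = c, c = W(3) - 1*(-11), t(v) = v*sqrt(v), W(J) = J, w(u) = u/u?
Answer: sqrt(15) ≈ 3.8730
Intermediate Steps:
w(u) = 1
t(v) = v**(3/2)
c = 14 (c = 3 - 1*(-11) = 3 + 11 = 14)
x(K, N) = 14
sqrt(w(13) + x(14, t(-5))) = sqrt(1 + 14) = sqrt(15)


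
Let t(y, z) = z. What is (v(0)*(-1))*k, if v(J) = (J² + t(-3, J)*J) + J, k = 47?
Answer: 0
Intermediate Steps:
v(J) = J + 2*J² (v(J) = (J² + J*J) + J = (J² + J²) + J = 2*J² + J = J + 2*J²)
(v(0)*(-1))*k = ((0*(1 + 2*0))*(-1))*47 = ((0*(1 + 0))*(-1))*47 = ((0*1)*(-1))*47 = (0*(-1))*47 = 0*47 = 0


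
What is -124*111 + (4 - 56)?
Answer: -13816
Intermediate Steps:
-124*111 + (4 - 56) = -13764 - 52 = -13816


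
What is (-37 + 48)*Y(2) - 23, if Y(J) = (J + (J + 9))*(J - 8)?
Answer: -881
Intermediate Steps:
Y(J) = (-8 + J)*(9 + 2*J) (Y(J) = (J + (9 + J))*(-8 + J) = (9 + 2*J)*(-8 + J) = (-8 + J)*(9 + 2*J))
(-37 + 48)*Y(2) - 23 = (-37 + 48)*(-72 - 7*2 + 2*2**2) - 23 = 11*(-72 - 14 + 2*4) - 23 = 11*(-72 - 14 + 8) - 23 = 11*(-78) - 23 = -858 - 23 = -881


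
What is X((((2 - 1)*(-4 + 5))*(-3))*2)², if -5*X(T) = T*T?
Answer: 1296/25 ≈ 51.840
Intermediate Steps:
X(T) = -T²/5 (X(T) = -T*T/5 = -T²/5)
X((((2 - 1)*(-4 + 5))*(-3))*2)² = (-36*(-4 + 5)²*(2 - 1)²/5)² = (-(((1*1)*(-3))*2)²/5)² = (-((1*(-3))*2)²/5)² = (-(-3*2)²/5)² = (-⅕*(-6)²)² = (-⅕*36)² = (-36/5)² = 1296/25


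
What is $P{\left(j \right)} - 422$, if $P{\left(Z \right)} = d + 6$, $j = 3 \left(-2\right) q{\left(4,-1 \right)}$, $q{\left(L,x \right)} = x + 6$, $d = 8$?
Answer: $-408$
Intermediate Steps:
$q{\left(L,x \right)} = 6 + x$
$j = -30$ ($j = 3 \left(-2\right) \left(6 - 1\right) = \left(-6\right) 5 = -30$)
$P{\left(Z \right)} = 14$ ($P{\left(Z \right)} = 8 + 6 = 14$)
$P{\left(j \right)} - 422 = 14 - 422 = -408$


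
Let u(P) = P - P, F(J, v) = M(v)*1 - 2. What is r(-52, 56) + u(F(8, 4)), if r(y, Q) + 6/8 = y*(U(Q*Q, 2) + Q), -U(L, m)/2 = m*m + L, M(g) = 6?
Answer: 1294589/4 ≈ 3.2365e+5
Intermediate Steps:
U(L, m) = -2*L - 2*m² (U(L, m) = -2*(m*m + L) = -2*(m² + L) = -2*(L + m²) = -2*L - 2*m²)
F(J, v) = 4 (F(J, v) = 6*1 - 2 = 6 - 2 = 4)
r(y, Q) = -¾ + y*(-8 + Q - 2*Q²) (r(y, Q) = -¾ + y*((-2*Q*Q - 2*2²) + Q) = -¾ + y*((-2*Q² - 2*4) + Q) = -¾ + y*((-2*Q² - 8) + Q) = -¾ + y*((-8 - 2*Q²) + Q) = -¾ + y*(-8 + Q - 2*Q²))
u(P) = 0
r(-52, 56) + u(F(8, 4)) = (-¾ + 56*(-52) - 2*(-52)*(4 + 56²)) + 0 = (-¾ - 2912 - 2*(-52)*(4 + 3136)) + 0 = (-¾ - 2912 - 2*(-52)*3140) + 0 = (-¾ - 2912 + 326560) + 0 = 1294589/4 + 0 = 1294589/4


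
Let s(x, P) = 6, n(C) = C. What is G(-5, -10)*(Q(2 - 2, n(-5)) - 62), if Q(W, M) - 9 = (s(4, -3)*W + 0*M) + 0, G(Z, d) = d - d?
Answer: 0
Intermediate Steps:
G(Z, d) = 0
Q(W, M) = 9 + 6*W (Q(W, M) = 9 + ((6*W + 0*M) + 0) = 9 + ((6*W + 0) + 0) = 9 + (6*W + 0) = 9 + 6*W)
G(-5, -10)*(Q(2 - 2, n(-5)) - 62) = 0*((9 + 6*(2 - 2)) - 62) = 0*((9 + 6*0) - 62) = 0*((9 + 0) - 62) = 0*(9 - 62) = 0*(-53) = 0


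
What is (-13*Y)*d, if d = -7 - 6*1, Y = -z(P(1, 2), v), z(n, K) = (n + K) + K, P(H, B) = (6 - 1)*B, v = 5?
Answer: -3380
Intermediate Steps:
P(H, B) = 5*B
z(n, K) = n + 2*K (z(n, K) = (K + n) + K = n + 2*K)
Y = -20 (Y = -(5*2 + 2*5) = -(10 + 10) = -1*20 = -20)
d = -13 (d = -7 - 6 = -13)
(-13*Y)*d = -13*(-20)*(-13) = 260*(-13) = -3380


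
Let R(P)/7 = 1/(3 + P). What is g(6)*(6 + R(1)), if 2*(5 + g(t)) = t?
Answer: -31/2 ≈ -15.500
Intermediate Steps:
g(t) = -5 + t/2
R(P) = 7/(3 + P)
g(6)*(6 + R(1)) = (-5 + (½)*6)*(6 + 7/(3 + 1)) = (-5 + 3)*(6 + 7/4) = -2*(6 + 7*(¼)) = -2*(6 + 7/4) = -2*31/4 = -31/2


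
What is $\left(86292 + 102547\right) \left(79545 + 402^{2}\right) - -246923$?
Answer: $45538582934$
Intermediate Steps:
$\left(86292 + 102547\right) \left(79545 + 402^{2}\right) - -246923 = 188839 \left(79545 + 161604\right) + 246923 = 188839 \cdot 241149 + 246923 = 45538336011 + 246923 = 45538582934$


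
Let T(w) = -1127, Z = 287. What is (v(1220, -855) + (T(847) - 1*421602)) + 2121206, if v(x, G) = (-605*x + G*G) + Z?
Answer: 1691689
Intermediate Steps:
v(x, G) = 287 + G² - 605*x (v(x, G) = (-605*x + G*G) + 287 = (-605*x + G²) + 287 = (G² - 605*x) + 287 = 287 + G² - 605*x)
(v(1220, -855) + (T(847) - 1*421602)) + 2121206 = ((287 + (-855)² - 605*1220) + (-1127 - 1*421602)) + 2121206 = ((287 + 731025 - 738100) + (-1127 - 421602)) + 2121206 = (-6788 - 422729) + 2121206 = -429517 + 2121206 = 1691689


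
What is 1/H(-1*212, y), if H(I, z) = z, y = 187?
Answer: 1/187 ≈ 0.0053476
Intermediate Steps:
1/H(-1*212, y) = 1/187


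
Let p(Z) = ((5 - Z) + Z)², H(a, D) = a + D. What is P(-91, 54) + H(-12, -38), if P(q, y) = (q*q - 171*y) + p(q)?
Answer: -978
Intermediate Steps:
H(a, D) = D + a
p(Z) = 25 (p(Z) = 5² = 25)
P(q, y) = 25 + q² - 171*y (P(q, y) = (q*q - 171*y) + 25 = (q² - 171*y) + 25 = 25 + q² - 171*y)
P(-91, 54) + H(-12, -38) = (25 + (-91)² - 171*54) + (-38 - 12) = (25 + 8281 - 9234) - 50 = -928 - 50 = -978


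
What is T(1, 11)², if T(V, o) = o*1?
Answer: 121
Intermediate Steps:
T(V, o) = o
T(1, 11)² = 11² = 121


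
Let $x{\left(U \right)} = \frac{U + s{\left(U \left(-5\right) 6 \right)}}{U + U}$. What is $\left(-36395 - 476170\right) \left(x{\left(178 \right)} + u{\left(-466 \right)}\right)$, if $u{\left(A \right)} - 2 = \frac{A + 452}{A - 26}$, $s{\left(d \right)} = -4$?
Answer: $- \frac{4708080380}{3649} \approx -1.2902 \cdot 10^{6}$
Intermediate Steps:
$u{\left(A \right)} = 2 + \frac{452 + A}{-26 + A}$ ($u{\left(A \right)} = 2 + \frac{A + 452}{A - 26} = 2 + \frac{452 + A}{-26 + A}$)
$x{\left(U \right)} = \frac{-4 + U}{2 U}$ ($x{\left(U \right)} = \frac{U - 4}{U + U} = \frac{-4 + U}{2 U}$)
$\left(-36395 - 476170\right) \left(x{\left(178 \right)} + u{\left(-466 \right)}\right) = \left(-36395 - 476170\right) \left(\frac{-4 + 178}{2 \cdot 178} + \frac{400 + 3 \left(-466\right)}{-26 - 466}\right) = - 512565 \left(\frac{1}{2} \cdot \frac{1}{178} \cdot 174 + \frac{400 - 1398}{-492}\right) = - 512565 \left(\frac{87}{178} - - \frac{499}{246}\right) = - 512565 \left(\frac{87}{178} + \frac{499}{246}\right) = \left(-512565\right) \frac{27556}{10947} = - \frac{4708080380}{3649}$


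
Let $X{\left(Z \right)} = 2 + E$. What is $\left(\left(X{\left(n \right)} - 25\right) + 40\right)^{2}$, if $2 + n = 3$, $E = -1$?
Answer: $256$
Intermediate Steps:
$n = 1$ ($n = -2 + 3 = 1$)
$X{\left(Z \right)} = 1$ ($X{\left(Z \right)} = 2 - 1 = 1$)
$\left(\left(X{\left(n \right)} - 25\right) + 40\right)^{2} = \left(\left(1 - 25\right) + 40\right)^{2} = \left(-24 + 40\right)^{2} = 16^{2} = 256$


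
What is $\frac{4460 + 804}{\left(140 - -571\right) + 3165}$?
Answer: $\frac{1316}{969} \approx 1.3581$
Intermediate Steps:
$\frac{4460 + 804}{\left(140 - -571\right) + 3165} = \frac{5264}{\left(140 + 571\right) + 3165} = \frac{5264}{711 + 3165} = \frac{5264}{3876} = 5264 \cdot \frac{1}{3876} = \frac{1316}{969}$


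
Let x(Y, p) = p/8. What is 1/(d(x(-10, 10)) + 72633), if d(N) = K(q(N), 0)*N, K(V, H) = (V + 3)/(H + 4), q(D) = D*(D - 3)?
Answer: 256/18594113 ≈ 1.3768e-5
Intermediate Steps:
x(Y, p) = p/8 (x(Y, p) = p*(⅛) = p/8)
q(D) = D*(-3 + D)
K(V, H) = (3 + V)/(4 + H)
d(N) = N*(¾ + N*(-3 + N)/4) (d(N) = ((3 + N*(-3 + N))/(4 + 0))*N = ((3 + N*(-3 + N))/4)*N = (¾ + N*(-3 + N)/4)*N = N*(¾ + N*(-3 + N)/4))
1/(d(x(-10, 10)) + 72633) = 1/(((⅛)*10)*(3 + ((⅛)*10)*(-3 + (⅛)*10))/4 + 72633) = 1/((¼)*(5/4)*(3 + 5*(-3 + 5/4)/4) + 72633) = 1/((¼)*(5/4)*(3 + (5/4)*(-7/4)) + 72633) = 1/((¼)*(5/4)*(3 - 35/16) + 72633) = 1/((¼)*(5/4)*(13/16) + 72633) = 1/(65/256 + 72633) = 1/(18594113/256) = 256/18594113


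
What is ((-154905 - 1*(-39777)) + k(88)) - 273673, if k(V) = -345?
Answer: -389146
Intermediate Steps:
((-154905 - 1*(-39777)) + k(88)) - 273673 = ((-154905 - 1*(-39777)) - 345) - 273673 = ((-154905 + 39777) - 345) - 273673 = (-115128 - 345) - 273673 = -115473 - 273673 = -389146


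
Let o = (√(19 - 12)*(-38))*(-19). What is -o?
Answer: -722*√7 ≈ -1910.2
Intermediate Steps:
o = 722*√7 (o = (√7*(-38))*(-19) = -38*√7*(-19) = 722*√7 ≈ 1910.2)
-o = -722*√7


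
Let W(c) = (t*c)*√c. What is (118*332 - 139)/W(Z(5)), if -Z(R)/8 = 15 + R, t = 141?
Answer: 39037*I*√10/902400 ≈ 0.1368*I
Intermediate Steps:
Z(R) = -120 - 8*R (Z(R) = -8*(15 + R) = -120 - 8*R)
W(c) = 141*c^(3/2) (W(c) = (141*c)*√c = 141*c^(3/2))
(118*332 - 139)/W(Z(5)) = (118*332 - 139)/((141*(-120 - 8*5)^(3/2))) = (39176 - 139)/((141*(-120 - 40)^(3/2))) = 39037/((141*(-160)^(3/2))) = 39037/((141*(-640*I*√10))) = 39037/((-90240*I*√10)) = 39037*(I*√10/902400) = 39037*I*√10/902400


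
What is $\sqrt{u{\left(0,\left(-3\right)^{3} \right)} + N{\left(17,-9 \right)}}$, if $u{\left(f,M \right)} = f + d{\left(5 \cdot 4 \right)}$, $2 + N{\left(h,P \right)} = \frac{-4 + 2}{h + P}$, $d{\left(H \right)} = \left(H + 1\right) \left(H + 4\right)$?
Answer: $\frac{3 \sqrt{223}}{2} \approx 22.4$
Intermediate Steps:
$d{\left(H \right)} = \left(1 + H\right) \left(4 + H\right)$
$N{\left(h,P \right)} = -2 - \frac{2}{P + h}$ ($N{\left(h,P \right)} = -2 + \frac{-4 + 2}{h + P} = -2 - \frac{2}{P + h}$)
$u{\left(f,M \right)} = 504 + f$ ($u{\left(f,M \right)} = f + \left(4 + \left(5 \cdot 4\right)^{2} + 5 \cdot 5 \cdot 4\right) = f + \left(4 + 20^{2} + 5 \cdot 20\right) = f + \left(4 + 400 + 100\right) = f + 504 = 504 + f$)
$\sqrt{u{\left(0,\left(-3\right)^{3} \right)} + N{\left(17,-9 \right)}} = \sqrt{\left(504 + 0\right) + \frac{2 \left(-1 - -9 - 17\right)}{-9 + 17}} = \sqrt{504 + \frac{2 \left(-1 + 9 - 17\right)}{8}} = \sqrt{504 + 2 \cdot \frac{1}{8} \left(-9\right)} = \sqrt{504 - \frac{9}{4}} = \sqrt{\frac{2007}{4}} = \frac{3 \sqrt{223}}{2}$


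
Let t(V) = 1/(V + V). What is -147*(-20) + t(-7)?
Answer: 41159/14 ≈ 2939.9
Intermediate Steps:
t(V) = 1/(2*V)
-147*(-20) + t(-7) = -147*(-20) + (1/2)/(-7) = 2940 + (1/2)*(-1/7) = 2940 - 1/14 = 41159/14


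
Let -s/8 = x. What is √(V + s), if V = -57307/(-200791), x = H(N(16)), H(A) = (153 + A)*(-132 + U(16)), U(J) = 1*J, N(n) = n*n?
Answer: √15302419238004749/200791 ≈ 616.08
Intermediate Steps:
N(n) = n²
U(J) = J
H(A) = -17748 - 116*A (H(A) = (153 + A)*(-132 + 16) = (153 + A)*(-116) = -17748 - 116*A)
x = -47444 (x = -17748 - 116*16² = -17748 - 116*256 = -17748 - 29696 = -47444)
s = 379552 (s = -8*(-47444) = 379552)
V = 57307/200791 (V = -57307*(-1/200791) = 57307/200791 ≈ 0.28541)
√(V + s) = √(57307/200791 + 379552) = √(76210682939/200791) = √15302419238004749/200791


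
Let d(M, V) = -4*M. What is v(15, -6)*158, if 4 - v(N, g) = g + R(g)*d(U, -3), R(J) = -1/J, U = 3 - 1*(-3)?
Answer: 2212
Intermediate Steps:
U = 6 (U = 3 + 3 = 6)
v(N, g) = 4 - g - 24/g (v(N, g) = 4 - (g + (-1/g)*(-4*6)) = 4 - (g - 1/g*(-24)) = 4 - (g + 24/g) = 4 + (-g - 24/g) = 4 - g - 24/g)
v(15, -6)*158 = (4 - 1*(-6) - 24/(-6))*158 = (4 + 6 - 24*(-1/6))*158 = (4 + 6 + 4)*158 = 14*158 = 2212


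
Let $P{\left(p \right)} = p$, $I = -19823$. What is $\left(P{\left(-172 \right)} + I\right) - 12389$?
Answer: $-32384$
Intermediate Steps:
$\left(P{\left(-172 \right)} + I\right) - 12389 = \left(-172 - 19823\right) - 12389 = -19995 - 12389 = -32384$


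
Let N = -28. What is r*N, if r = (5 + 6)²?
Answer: -3388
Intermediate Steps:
r = 121 (r = 11² = 121)
r*N = 121*(-28) = -3388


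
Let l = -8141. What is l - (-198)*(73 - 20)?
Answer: 2353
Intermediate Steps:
l - (-198)*(73 - 20) = -8141 - (-198)*(73 - 20) = -8141 - (-198)*53 = -8141 - 1*(-10494) = -8141 + 10494 = 2353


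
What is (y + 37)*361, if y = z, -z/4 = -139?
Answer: 214073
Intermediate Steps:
z = 556 (z = -4*(-139) = 556)
y = 556
(y + 37)*361 = (556 + 37)*361 = 593*361 = 214073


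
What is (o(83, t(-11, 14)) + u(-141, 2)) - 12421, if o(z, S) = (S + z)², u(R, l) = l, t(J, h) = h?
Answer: -3010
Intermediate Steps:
(o(83, t(-11, 14)) + u(-141, 2)) - 12421 = ((14 + 83)² + 2) - 12421 = (97² + 2) - 12421 = (9409 + 2) - 12421 = 9411 - 12421 = -3010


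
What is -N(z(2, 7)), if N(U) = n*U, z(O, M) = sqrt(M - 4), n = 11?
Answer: -11*sqrt(3) ≈ -19.053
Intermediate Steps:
z(O, M) = sqrt(-4 + M)
N(U) = 11*U
-N(z(2, 7)) = -11*sqrt(-4 + 7) = -11*sqrt(3)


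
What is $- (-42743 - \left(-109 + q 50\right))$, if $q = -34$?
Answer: $40934$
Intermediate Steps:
$- (-42743 - \left(-109 + q 50\right)) = - (-42743 - \left(-109 - 1700\right)) = - (-42743 - -1809) = - (-42743 + 1809) = \left(-1\right) \left(-40934\right) = 40934$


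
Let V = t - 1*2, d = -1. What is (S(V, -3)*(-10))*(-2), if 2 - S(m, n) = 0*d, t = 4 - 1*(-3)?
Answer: 40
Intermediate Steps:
t = 7 (t = 4 + 3 = 7)
V = 5 (V = 7 - 1*2 = 7 - 2 = 5)
S(m, n) = 2 (S(m, n) = 2 - 0*(-1) = 2 - 1*0 = 2 + 0 = 2)
(S(V, -3)*(-10))*(-2) = (2*(-10))*(-2) = -20*(-2) = 40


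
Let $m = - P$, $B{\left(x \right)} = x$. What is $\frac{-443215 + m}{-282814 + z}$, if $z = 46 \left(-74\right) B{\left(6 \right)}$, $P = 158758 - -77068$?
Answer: $\frac{679041}{303238} \approx 2.2393$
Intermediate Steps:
$P = 235826$ ($P = 158758 + 77068 = 235826$)
$m = -235826$ ($m = \left(-1\right) 235826 = -235826$)
$z = -20424$ ($z = 46 \left(-74\right) 6 = \left(-3404\right) 6 = -20424$)
$\frac{-443215 + m}{-282814 + z} = \frac{-443215 - 235826}{-282814 - 20424} = - \frac{679041}{-303238} = \left(-679041\right) \left(- \frac{1}{303238}\right) = \frac{679041}{303238}$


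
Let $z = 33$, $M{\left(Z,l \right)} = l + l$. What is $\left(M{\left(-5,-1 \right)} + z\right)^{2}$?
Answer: $961$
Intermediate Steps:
$M{\left(Z,l \right)} = 2 l$
$\left(M{\left(-5,-1 \right)} + z\right)^{2} = \left(2 \left(-1\right) + 33\right)^{2} = \left(-2 + 33\right)^{2} = 31^{2} = 961$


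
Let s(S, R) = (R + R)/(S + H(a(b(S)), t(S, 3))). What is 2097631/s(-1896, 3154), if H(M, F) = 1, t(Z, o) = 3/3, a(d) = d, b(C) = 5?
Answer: -3975010745/6308 ≈ -6.3015e+5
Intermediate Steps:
t(Z, o) = 1 (t(Z, o) = 3*(⅓) = 1)
s(S, R) = 2*R/(1 + S) (s(S, R) = (R + R)/(S + 1) = (2*R)/(1 + S) = 2*R/(1 + S))
2097631/s(-1896, 3154) = 2097631/((2*3154/(1 - 1896))) = 2097631/((2*3154/(-1895))) = 2097631/((2*3154*(-1/1895))) = 2097631/(-6308/1895) = 2097631*(-1895/6308) = -3975010745/6308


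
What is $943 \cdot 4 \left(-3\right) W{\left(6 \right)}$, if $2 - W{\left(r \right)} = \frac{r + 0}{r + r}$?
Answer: $-16974$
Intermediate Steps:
$W{\left(r \right)} = \frac{3}{2}$ ($W{\left(r \right)} = 2 - \frac{r + 0}{r + r} = 2 - \frac{r}{2 r} = 2 - r \frac{1}{2 r} = 2 - \frac{1}{2} = \frac{3}{2}$)
$943 \cdot 4 \left(-3\right) W{\left(6 \right)} = 943 \cdot 4 \left(-3\right) \frac{3}{2} = 943 \left(\left(-12\right) \frac{3}{2}\right) = 943 \left(-18\right) = -16974$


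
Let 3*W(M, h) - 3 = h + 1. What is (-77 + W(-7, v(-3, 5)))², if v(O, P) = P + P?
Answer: 47089/9 ≈ 5232.1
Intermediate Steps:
v(O, P) = 2*P
W(M, h) = 4/3 + h/3 (W(M, h) = 1 + (h + 1)/3 = 1 + (1 + h)/3 = 1 + (⅓ + h/3) = 4/3 + h/3)
(-77 + W(-7, v(-3, 5)))² = (-77 + (4/3 + (2*5)/3))² = (-77 + (4/3 + (⅓)*10))² = (-77 + (4/3 + 10/3))² = (-77 + 14/3)² = (-217/3)² = 47089/9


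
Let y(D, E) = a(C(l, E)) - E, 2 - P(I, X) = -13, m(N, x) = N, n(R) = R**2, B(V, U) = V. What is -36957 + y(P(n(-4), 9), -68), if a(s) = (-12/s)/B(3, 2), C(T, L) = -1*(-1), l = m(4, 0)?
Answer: -36893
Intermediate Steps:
l = 4
C(T, L) = 1
P(I, X) = 15 (P(I, X) = 2 - 1*(-13) = 2 + 13 = 15)
a(s) = -4/s (a(s) = -12/s/3 = -12/s*(1/3) = -4/s)
y(D, E) = -4 - E (y(D, E) = -4/1 - E = -4*1 - E = -4 - E)
-36957 + y(P(n(-4), 9), -68) = -36957 + (-4 - 1*(-68)) = -36957 + (-4 + 68) = -36957 + 64 = -36893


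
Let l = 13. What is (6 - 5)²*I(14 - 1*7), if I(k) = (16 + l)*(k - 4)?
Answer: 87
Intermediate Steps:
I(k) = -116 + 29*k (I(k) = (16 + 13)*(k - 4) = 29*(-4 + k) = -116 + 29*k)
(6 - 5)²*I(14 - 1*7) = (6 - 5)²*(-116 + 29*(14 - 1*7)) = 1²*(-116 + 29*(14 - 7)) = 1*(-116 + 29*7) = 1*(-116 + 203) = 1*87 = 87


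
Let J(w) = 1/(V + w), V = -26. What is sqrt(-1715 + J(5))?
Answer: 4*I*sqrt(47271)/21 ≈ 41.413*I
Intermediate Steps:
J(w) = 1/(-26 + w)
sqrt(-1715 + J(5)) = sqrt(-1715 + 1/(-26 + 5)) = sqrt(-1715 + 1/(-21)) = sqrt(-1715 - 1/21) = sqrt(-36016/21) = 4*I*sqrt(47271)/21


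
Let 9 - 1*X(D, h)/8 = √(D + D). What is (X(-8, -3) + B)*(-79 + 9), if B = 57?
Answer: -9030 + 2240*I ≈ -9030.0 + 2240.0*I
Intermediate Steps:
X(D, h) = 72 - 8*√2*√D (X(D, h) = 72 - 8*√(D + D) = 72 - 8*√2*√D)
(X(-8, -3) + B)*(-79 + 9) = ((72 - 8*√2*√(-8)) + 57)*(-79 + 9) = ((72 - 8*√2*2*I*√2) + 57)*(-70) = ((72 - 32*I) + 57)*(-70) = (129 - 32*I)*(-70) = -9030 + 2240*I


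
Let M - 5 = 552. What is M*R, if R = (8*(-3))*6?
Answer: -80208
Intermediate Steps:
M = 557 (M = 5 + 552 = 557)
R = -144 (R = -24*6 = -144)
M*R = 557*(-144) = -80208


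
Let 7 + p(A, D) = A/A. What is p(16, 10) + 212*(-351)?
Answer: -74418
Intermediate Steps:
p(A, D) = -6 (p(A, D) = -7 + A/A = -7 + 1 = -6)
p(16, 10) + 212*(-351) = -6 + 212*(-351) = -6 - 74412 = -74418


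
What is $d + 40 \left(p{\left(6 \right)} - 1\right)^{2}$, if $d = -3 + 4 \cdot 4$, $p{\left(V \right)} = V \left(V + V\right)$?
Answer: $201653$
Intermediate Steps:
$p{\left(V \right)} = 2 V^{2}$ ($p{\left(V \right)} = V 2 V = 2 V^{2}$)
$d = 13$ ($d = -3 + 16 = 13$)
$d + 40 \left(p{\left(6 \right)} - 1\right)^{2} = 13 + 40 \left(2 \cdot 6^{2} - 1\right)^{2} = 13 + 40 \left(2 \cdot 36 - 1\right)^{2} = 13 + 40 \left(72 - 1\right)^{2} = 13 + 40 \cdot 71^{2} = 13 + 40 \cdot 5041 = 13 + 201640 = 201653$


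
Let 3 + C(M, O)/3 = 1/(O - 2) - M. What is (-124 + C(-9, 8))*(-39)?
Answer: 8229/2 ≈ 4114.5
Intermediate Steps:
C(M, O) = -9 - 3*M + 3/(-2 + O) (C(M, O) = -9 + 3*(1/(O - 2) - M) = -9 + 3*(1/(-2 + O) - M) = -9 + (-3*M + 3/(-2 + O)) = -9 - 3*M + 3/(-2 + O))
(-124 + C(-9, 8))*(-39) = (-124 + 3*(7 - 3*8 + 2*(-9) - 1*(-9)*8)/(-2 + 8))*(-39) = (-124 + 3*(7 - 24 - 18 + 72)/6)*(-39) = (-124 + 3*(⅙)*37)*(-39) = (-124 + 37/2)*(-39) = -211/2*(-39) = 8229/2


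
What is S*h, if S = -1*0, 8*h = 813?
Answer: 0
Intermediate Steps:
h = 813/8 (h = (⅛)*813 = 813/8 ≈ 101.63)
S = 0
S*h = 0*(813/8) = 0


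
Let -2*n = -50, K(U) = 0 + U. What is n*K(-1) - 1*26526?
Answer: -26551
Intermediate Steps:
K(U) = U
n = 25 (n = -1/2*(-50) = 25)
n*K(-1) - 1*26526 = 25*(-1) - 1*26526 = -25 - 26526 = -26551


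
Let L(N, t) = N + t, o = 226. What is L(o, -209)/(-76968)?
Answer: -17/76968 ≈ -0.00022087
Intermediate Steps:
L(o, -209)/(-76968) = (226 - 209)/(-76968) = 17*(-1/76968) = -17/76968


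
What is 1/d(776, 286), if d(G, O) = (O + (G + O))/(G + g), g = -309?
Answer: 467/1348 ≈ 0.34644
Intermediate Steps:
d(G, O) = (G + 2*O)/(-309 + G) (d(G, O) = (O + (G + O))/(G - 309) = (G + 2*O)/(-309 + G))
1/d(776, 286) = 1/((776 + 2*286)/(-309 + 776)) = 1/((776 + 572)/467) = 1/((1/467)*1348) = 1/(1348/467) = 467/1348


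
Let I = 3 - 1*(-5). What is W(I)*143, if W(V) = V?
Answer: 1144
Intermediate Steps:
I = 8 (I = 3 + 5 = 8)
W(I)*143 = 8*143 = 1144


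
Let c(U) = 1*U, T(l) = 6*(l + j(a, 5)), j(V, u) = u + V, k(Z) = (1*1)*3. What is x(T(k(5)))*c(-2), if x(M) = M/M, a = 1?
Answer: -2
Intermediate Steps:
k(Z) = 3 (k(Z) = 1*3 = 3)
j(V, u) = V + u
T(l) = 36 + 6*l (T(l) = 6*(l + (1 + 5)) = 6*(l + 6) = 6*(6 + l) = 36 + 6*l)
c(U) = U
x(M) = 1
x(T(k(5)))*c(-2) = 1*(-2) = -2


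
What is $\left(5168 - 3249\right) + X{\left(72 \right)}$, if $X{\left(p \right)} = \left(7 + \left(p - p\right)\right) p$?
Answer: $2423$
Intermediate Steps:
$X{\left(p \right)} = 7 p$ ($X{\left(p \right)} = \left(7 + 0\right) p = 7 p$)
$\left(5168 - 3249\right) + X{\left(72 \right)} = \left(5168 - 3249\right) + 7 \cdot 72 = 1919 + 504 = 2423$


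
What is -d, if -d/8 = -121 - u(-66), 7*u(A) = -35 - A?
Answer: -7024/7 ≈ -1003.4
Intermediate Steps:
u(A) = -5 - A/7 (u(A) = (-35 - A)/7 = -5 - A/7)
d = 7024/7 (d = -8*(-121 - (-5 - ⅐*(-66))) = -8*(-121 - (-5 + 66/7)) = -8*(-121 - 1*31/7) = -8*(-121 - 31/7) = -8*(-878/7) = 7024/7 ≈ 1003.4)
-d = -1*7024/7 = -7024/7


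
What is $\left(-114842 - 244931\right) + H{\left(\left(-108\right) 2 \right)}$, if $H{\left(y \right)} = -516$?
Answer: $-360289$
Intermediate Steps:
$\left(-114842 - 244931\right) + H{\left(\left(-108\right) 2 \right)} = \left(-114842 - 244931\right) - 516 = -359773 - 516 = -360289$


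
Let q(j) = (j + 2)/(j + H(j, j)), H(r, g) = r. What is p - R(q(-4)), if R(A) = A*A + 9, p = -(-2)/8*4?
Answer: -129/16 ≈ -8.0625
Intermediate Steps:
q(j) = (2 + j)/(2*j) (q(j) = (j + 2)/(j + j) = (2 + j)/((2*j)) = (2 + j)*(1/(2*j)) = (2 + j)/(2*j))
p = 1 (p = -(-2)/8*4 = -2*(-⅛)*4 = (¼)*4 = 1)
R(A) = 9 + A² (R(A) = A² + 9 = 9 + A²)
p - R(q(-4)) = 1 - (9 + ((½)*(2 - 4)/(-4))²) = 1 - (9 + ((½)*(-¼)*(-2))²) = 1 - (9 + (¼)²) = 1 - (9 + 1/16) = 1 - 1*145/16 = 1 - 145/16 = -129/16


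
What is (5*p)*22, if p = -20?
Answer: -2200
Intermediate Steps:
(5*p)*22 = (5*(-20))*22 = -100*22 = -2200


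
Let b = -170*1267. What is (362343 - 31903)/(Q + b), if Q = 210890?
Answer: -16522/225 ≈ -73.431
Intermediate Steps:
b = -215390
(362343 - 31903)/(Q + b) = (362343 - 31903)/(210890 - 215390) = 330440/(-4500) = 330440*(-1/4500) = -16522/225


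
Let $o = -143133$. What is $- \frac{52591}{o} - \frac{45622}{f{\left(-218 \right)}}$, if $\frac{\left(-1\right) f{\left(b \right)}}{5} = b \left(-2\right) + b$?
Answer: $\frac{3293668958}{78007485} \approx 42.222$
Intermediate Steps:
$f{\left(b \right)} = 5 b$ ($f{\left(b \right)} = - 5 \left(b \left(-2\right) + b\right) = - 5 \left(- 2 b + b\right) = - 5 \left(- b\right) = 5 b$)
$- \frac{52591}{o} - \frac{45622}{f{\left(-218 \right)}} = - \frac{52591}{-143133} - \frac{45622}{5 \left(-218\right)} = \left(-52591\right) \left(- \frac{1}{143133}\right) - \frac{45622}{-1090} = \frac{52591}{143133} - - \frac{22811}{545} = \frac{52591}{143133} + \frac{22811}{545} = \frac{3293668958}{78007485}$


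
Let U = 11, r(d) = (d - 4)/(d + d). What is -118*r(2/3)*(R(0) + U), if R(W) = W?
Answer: 3245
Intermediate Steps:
r(d) = (-4 + d)/(2*d) (r(d) = (-4 + d)/((2*d)) = (-4 + d)*(1/(2*d)) = (-4 + d)/(2*d))
-118*r(2/3)*(R(0) + U) = -118*(-4 + 2/3)/(2*((2/3)))*(0 + 11) = -118*(-4 + 2*(1/3))/(2*((2*(1/3))))*11 = -118*(-4 + 2/3)/(2*(2/3))*11 = -118*(1/2)*(3/2)*(-10/3)*11 = -(-295)*11 = -118*(-55/2) = 3245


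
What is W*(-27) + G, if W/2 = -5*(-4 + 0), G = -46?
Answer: -1126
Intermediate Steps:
W = 40 (W = 2*(-5*(-4 + 0)) = 2*(-5*(-4)) = 2*20 = 40)
W*(-27) + G = 40*(-27) - 46 = -1080 - 46 = -1126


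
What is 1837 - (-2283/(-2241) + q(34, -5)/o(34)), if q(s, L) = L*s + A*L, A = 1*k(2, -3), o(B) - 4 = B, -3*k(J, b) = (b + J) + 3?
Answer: 26120332/14193 ≈ 1840.4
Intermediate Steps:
k(J, b) = -1 - J/3 - b/3 (k(J, b) = -((b + J) + 3)/3 = -((J + b) + 3)/3 = -(3 + J + b)/3 = -1 - J/3 - b/3)
o(B) = 4 + B
A = -2/3 (A = 1*(-1 - 1/3*2 - 1/3*(-3)) = 1*(-1 - 2/3 + 1) = 1*(-2/3) = -2/3 ≈ -0.66667)
q(s, L) = -2*L/3 + L*s (q(s, L) = L*s - 2*L/3 = -2*L/3 + L*s)
1837 - (-2283/(-2241) + q(34, -5)/o(34)) = 1837 - (-2283/(-2241) + ((1/3)*(-5)*(-2 + 3*34))/(4 + 34)) = 1837 - (-2283*(-1/2241) + ((1/3)*(-5)*(-2 + 102))/38) = 1837 - (761/747 + ((1/3)*(-5)*100)*(1/38)) = 1837 - (761/747 - 500/3*1/38) = 1837 - (761/747 - 250/57) = 1837 - 1*(-47791/14193) = 1837 + 47791/14193 = 26120332/14193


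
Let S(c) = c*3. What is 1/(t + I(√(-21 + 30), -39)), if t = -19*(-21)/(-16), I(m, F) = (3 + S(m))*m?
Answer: 16/177 ≈ 0.090395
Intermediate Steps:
S(c) = 3*c
I(m, F) = m*(3 + 3*m) (I(m, F) = (3 + 3*m)*m = m*(3 + 3*m))
t = -399/16 (t = 399*(-1/16) = -399/16 ≈ -24.938)
1/(t + I(√(-21 + 30), -39)) = 1/(-399/16 + 3*√(-21 + 30)*(1 + √(-21 + 30))) = 1/(-399/16 + 3*√9*(1 + √9)) = 1/(-399/16 + 3*3*(1 + 3)) = 1/(-399/16 + 3*3*4) = 1/(-399/16 + 36) = 1/(177/16) = 16/177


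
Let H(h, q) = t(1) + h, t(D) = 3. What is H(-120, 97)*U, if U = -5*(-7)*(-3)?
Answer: 12285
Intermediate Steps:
H(h, q) = 3 + h
U = -105 (U = 35*(-3) = -105)
H(-120, 97)*U = (3 - 120)*(-105) = -117*(-105) = 12285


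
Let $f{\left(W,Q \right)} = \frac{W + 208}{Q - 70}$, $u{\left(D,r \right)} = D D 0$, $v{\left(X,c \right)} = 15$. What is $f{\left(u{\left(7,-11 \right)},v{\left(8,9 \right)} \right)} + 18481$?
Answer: $\frac{1016247}{55} \approx 18477.0$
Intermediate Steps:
$u{\left(D,r \right)} = 0$ ($u{\left(D,r \right)} = D^{2} \cdot 0 = 0$)
$f{\left(W,Q \right)} = \frac{208 + W}{-70 + Q}$
$f{\left(u{\left(7,-11 \right)},v{\left(8,9 \right)} \right)} + 18481 = \frac{208 + 0}{-70 + 15} + 18481 = \frac{1}{-55} \cdot 208 + 18481 = \left(- \frac{1}{55}\right) 208 + 18481 = - \frac{208}{55} + 18481 = \frac{1016247}{55}$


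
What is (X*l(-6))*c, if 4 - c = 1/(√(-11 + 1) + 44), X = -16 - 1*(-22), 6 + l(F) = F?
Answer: -278640/973 - 36*I*√10/973 ≈ -286.37 - 0.117*I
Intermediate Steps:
l(F) = -6 + F
X = 6 (X = -16 + 22 = 6)
c = 4 - 1/(44 + I*√10) (c = 4 - 1/(√(-11 + 1) + 44) = 4 - 1/(√(-10) + 44) = 4 - 1/(I*√10 + 44) = 4 - 1/(44 + I*√10) ≈ 3.9774 + 0.001625*I)
(X*l(-6))*c = (6*(-6 - 6))*(3870/973 + I*√10/1946) = (6*(-12))*(3870/973 + I*√10/1946) = -72*(3870/973 + I*√10/1946) = -278640/973 - 36*I*√10/973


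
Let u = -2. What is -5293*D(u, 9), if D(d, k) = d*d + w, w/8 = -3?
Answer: 105860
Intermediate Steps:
w = -24 (w = 8*(-3) = -24)
D(d, k) = -24 + d² (D(d, k) = d*d - 24 = d² - 24 = -24 + d²)
-5293*D(u, 9) = -5293*(-24 + (-2)²) = -5293*(-24 + 4) = -5293*(-20) = 105860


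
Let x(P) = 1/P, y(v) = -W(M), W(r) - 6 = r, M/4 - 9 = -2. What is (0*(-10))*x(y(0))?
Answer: 0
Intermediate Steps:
M = 28 (M = 36 + 4*(-2) = 36 - 8 = 28)
W(r) = 6 + r
y(v) = -34 (y(v) = -(6 + 28) = -1*34 = -34)
(0*(-10))*x(y(0)) = (0*(-10))/(-34) = 0*(-1/34) = 0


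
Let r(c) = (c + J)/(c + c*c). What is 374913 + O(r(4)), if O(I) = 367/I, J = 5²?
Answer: 10879817/29 ≈ 3.7517e+5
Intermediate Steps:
J = 25
r(c) = (25 + c)/(c + c²) (r(c) = (c + 25)/(c + c*c) = (25 + c)/(c + c²))
374913 + O(r(4)) = 374913 + 367/(((25 + 4)/(4*(1 + 4)))) = 374913 + 367/(((¼)*29/5)) = 374913 + 367/(((¼)*(⅕)*29)) = 374913 + 367/(29/20) = 374913 + 367*(20/29) = 374913 + 7340/29 = 10879817/29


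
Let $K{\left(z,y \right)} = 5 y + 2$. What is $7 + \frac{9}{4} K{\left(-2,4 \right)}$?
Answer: $\frac{113}{2} \approx 56.5$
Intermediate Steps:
$K{\left(z,y \right)} = 2 + 5 y$
$7 + \frac{9}{4} K{\left(-2,4 \right)} = 7 + \frac{9}{4} \left(2 + 5 \cdot 4\right) = 7 + 9 \cdot \frac{1}{4} \left(2 + 20\right) = 7 + \frac{9}{4} \cdot 22 = 7 + \frac{99}{2} = \frac{113}{2}$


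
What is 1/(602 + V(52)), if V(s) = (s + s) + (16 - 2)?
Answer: 1/720 ≈ 0.0013889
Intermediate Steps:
V(s) = 14 + 2*s (V(s) = 2*s + 14 = 14 + 2*s)
1/(602 + V(52)) = 1/(602 + (14 + 2*52)) = 1/(602 + (14 + 104)) = 1/(602 + 118) = 1/720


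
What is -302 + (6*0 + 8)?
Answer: -294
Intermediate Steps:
-302 + (6*0 + 8) = -302 + (0 + 8) = -302 + 8 = -294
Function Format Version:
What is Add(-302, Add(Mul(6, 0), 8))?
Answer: -294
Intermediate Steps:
Add(-302, Add(Mul(6, 0), 8)) = Add(-302, Add(0, 8)) = Add(-302, 8) = -294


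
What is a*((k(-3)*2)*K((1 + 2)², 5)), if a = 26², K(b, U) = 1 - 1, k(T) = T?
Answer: 0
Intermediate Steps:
K(b, U) = 0
a = 676
a*((k(-3)*2)*K((1 + 2)², 5)) = 676*(-3*2*0) = 676*(-6*0) = 676*0 = 0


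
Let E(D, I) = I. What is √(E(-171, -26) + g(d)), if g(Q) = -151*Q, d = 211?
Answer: 3*I*√3543 ≈ 178.57*I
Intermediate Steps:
√(E(-171, -26) + g(d)) = √(-26 - 151*211) = √(-26 - 31861) = √(-31887) = 3*I*√3543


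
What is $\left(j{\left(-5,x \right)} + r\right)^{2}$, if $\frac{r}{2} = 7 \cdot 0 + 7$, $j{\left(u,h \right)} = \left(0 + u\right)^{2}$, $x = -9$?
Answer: $1521$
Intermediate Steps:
$j{\left(u,h \right)} = u^{2}$
$r = 14$ ($r = 2 \left(7 \cdot 0 + 7\right) = 2 \left(0 + 7\right) = 2 \cdot 7 = 14$)
$\left(j{\left(-5,x \right)} + r\right)^{2} = \left(\left(-5\right)^{2} + 14\right)^{2} = \left(25 + 14\right)^{2} = 39^{2} = 1521$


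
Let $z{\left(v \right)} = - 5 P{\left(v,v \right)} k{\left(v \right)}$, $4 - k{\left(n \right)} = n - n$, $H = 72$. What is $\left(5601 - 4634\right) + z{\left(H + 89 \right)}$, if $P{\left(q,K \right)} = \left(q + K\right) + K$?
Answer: $-8693$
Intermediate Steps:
$k{\left(n \right)} = 4$ ($k{\left(n \right)} = 4 - \left(n - n\right) = 4 - 0 = 4 + 0 = 4$)
$P{\left(q,K \right)} = q + 2 K$ ($P{\left(q,K \right)} = \left(K + q\right) + K = q + 2 K$)
$z{\left(v \right)} = - 60 v$ ($z{\left(v \right)} = - 5 \left(v + 2 v\right) 4 = - 5 \cdot 3 v 4 = - 15 v 4 = - 60 v$)
$\left(5601 - 4634\right) + z{\left(H + 89 \right)} = \left(5601 - 4634\right) - 60 \left(72 + 89\right) = 967 - 9660 = -8693$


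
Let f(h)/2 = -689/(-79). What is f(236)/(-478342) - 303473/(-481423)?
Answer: 5733641629310/9096251206307 ≈ 0.63033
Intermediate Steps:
f(h) = 1378/79 (f(h) = 2*(-689/(-79)) = 2*(-689*(-1/79)) = 2*(689/79) = 1378/79)
f(236)/(-478342) - 303473/(-481423) = (1378/79)/(-478342) - 303473/(-481423) = (1378/79)*(-1/478342) - 303473*(-1/481423) = -689/18894509 + 303473/481423 = 5733641629310/9096251206307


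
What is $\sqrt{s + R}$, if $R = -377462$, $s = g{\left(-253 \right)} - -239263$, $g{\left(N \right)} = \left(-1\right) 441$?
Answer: $4 i \sqrt{8665} \approx 372.34 i$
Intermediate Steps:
$g{\left(N \right)} = -441$
$s = 238822$ ($s = -441 - -239263 = -441 + 239263 = 238822$)
$\sqrt{s + R} = \sqrt{238822 - 377462} = \sqrt{-138640} = 4 i \sqrt{8665}$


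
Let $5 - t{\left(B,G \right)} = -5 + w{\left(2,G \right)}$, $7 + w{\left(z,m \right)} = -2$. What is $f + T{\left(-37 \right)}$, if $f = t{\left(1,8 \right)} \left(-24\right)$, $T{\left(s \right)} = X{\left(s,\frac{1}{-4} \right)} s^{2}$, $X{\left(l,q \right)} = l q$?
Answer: $\frac{48829}{4} \approx 12207.0$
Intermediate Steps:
$w{\left(z,m \right)} = -9$ ($w{\left(z,m \right)} = -7 - 2 = -9$)
$t{\left(B,G \right)} = 19$ ($t{\left(B,G \right)} = 5 - \left(-5 - 9\right) = 5 - -14 = 5 + 14 = 19$)
$T{\left(s \right)} = - \frac{s^{3}}{4}$ ($T{\left(s \right)} = \frac{s}{-4} s^{2} = s \left(- \frac{1}{4}\right) s^{2} = - \frac{s}{4} s^{2} = - \frac{s^{3}}{4}$)
$f = -456$ ($f = 19 \left(-24\right) = -456$)
$f + T{\left(-37 \right)} = -456 - \frac{\left(-37\right)^{3}}{4} = -456 - - \frac{50653}{4} = -456 + \frac{50653}{4} = \frac{48829}{4}$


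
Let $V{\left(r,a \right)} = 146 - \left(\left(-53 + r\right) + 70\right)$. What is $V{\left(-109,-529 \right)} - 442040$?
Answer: $-441802$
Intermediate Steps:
$V{\left(r,a \right)} = 129 - r$ ($V{\left(r,a \right)} = 146 - \left(17 + r\right) = 129 - r$)
$V{\left(-109,-529 \right)} - 442040 = \left(129 - -109\right) - 442040 = \left(129 + 109\right) - 442040 = 238 - 442040 = -441802$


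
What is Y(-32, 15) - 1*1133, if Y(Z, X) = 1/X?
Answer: -16994/15 ≈ -1132.9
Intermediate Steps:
Y(-32, 15) - 1*1133 = 1/15 - 1*1133 = 1/15 - 1133 = -16994/15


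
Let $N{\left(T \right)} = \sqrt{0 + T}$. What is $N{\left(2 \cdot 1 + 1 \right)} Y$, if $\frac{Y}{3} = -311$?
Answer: $- 933 \sqrt{3} \approx -1616.0$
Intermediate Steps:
$Y = -933$ ($Y = 3 \left(-311\right) = -933$)
$N{\left(T \right)} = \sqrt{T}$
$N{\left(2 \cdot 1 + 1 \right)} Y = \sqrt{2 \cdot 1 + 1} \left(-933\right) = \sqrt{2 + 1} \left(-933\right) = \sqrt{3} \left(-933\right) = - 933 \sqrt{3}$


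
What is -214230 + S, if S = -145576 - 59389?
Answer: -419195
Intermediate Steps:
S = -204965
-214230 + S = -214230 - 204965 = -419195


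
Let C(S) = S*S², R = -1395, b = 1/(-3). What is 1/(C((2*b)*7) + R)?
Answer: -27/40409 ≈ -0.00066817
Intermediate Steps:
b = -⅓ ≈ -0.33333
C(S) = S³
1/(C((2*b)*7) + R) = 1/(((2*(-⅓))*7)³ - 1395) = 1/((-⅔*7)³ - 1395) = 1/((-14/3)³ - 1395) = 1/(-2744/27 - 1395) = 1/(-40409/27) = -27/40409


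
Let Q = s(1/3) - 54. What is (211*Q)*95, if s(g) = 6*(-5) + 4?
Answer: -1603600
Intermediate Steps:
s(g) = -26 (s(g) = -30 + 4 = -26)
Q = -80 (Q = -26 - 54 = -80)
(211*Q)*95 = (211*(-80))*95 = -16880*95 = -1603600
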